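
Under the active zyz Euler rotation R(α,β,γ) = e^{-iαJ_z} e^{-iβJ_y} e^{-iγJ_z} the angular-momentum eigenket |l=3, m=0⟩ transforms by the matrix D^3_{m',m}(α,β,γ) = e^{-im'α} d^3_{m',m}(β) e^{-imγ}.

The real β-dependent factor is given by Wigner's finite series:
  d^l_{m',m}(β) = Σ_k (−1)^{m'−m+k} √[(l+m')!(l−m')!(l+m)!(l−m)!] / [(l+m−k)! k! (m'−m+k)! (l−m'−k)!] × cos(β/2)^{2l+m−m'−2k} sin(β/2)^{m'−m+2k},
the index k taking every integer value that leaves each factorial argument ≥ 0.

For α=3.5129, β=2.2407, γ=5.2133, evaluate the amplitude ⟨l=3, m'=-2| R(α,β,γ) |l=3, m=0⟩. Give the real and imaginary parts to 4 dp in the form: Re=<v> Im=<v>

Re=-0.3849 Im=-0.3533

Split into d^3_{-2,0}(β=2.2407) × two z-phases.
c=cos(2.2407/2)=0.435367, s=sin(2.2407/2)=0.900253; N=√[1·120·6·6]=65.726707
k∈{2,3} keeps every argument non-negative
  k=2: (−1)^0·65.7267/(12)·0.4354^4·0.9003^2 = +0.159483
  k=3: (−1)^1·65.7267/(12)·0.4354^2·0.9003^4 = -0.681915
d^3_{-2,0}(2.2407) = +0.159483 -0.681915 = -0.522433
Phases: e^{-i·(-2)·3.5129}=+0.736703+0.676216i, e^{-i·(0)·5.2133}=+1.000000+0.000000i ⇒ D=-0.384878-0.353278i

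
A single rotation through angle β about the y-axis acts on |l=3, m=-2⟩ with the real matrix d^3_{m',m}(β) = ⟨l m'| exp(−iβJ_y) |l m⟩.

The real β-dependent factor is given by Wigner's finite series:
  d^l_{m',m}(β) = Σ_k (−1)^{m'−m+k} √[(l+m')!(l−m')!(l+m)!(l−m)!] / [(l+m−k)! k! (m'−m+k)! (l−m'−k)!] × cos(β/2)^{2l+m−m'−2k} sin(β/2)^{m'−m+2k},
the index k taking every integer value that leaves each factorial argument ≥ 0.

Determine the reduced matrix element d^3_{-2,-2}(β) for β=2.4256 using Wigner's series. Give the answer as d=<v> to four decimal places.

d=-0.0643

d^3_{-2,-2}(β=2.4256) via Wigner's sum:
With c≡cos(β/2)=0.350398 and s≡sin(β/2)=0.936601, N=[1·120·1·120]^{1/2}=120.000000
k: max(0,(-2)−(-2))=0 … min(3+(-2),3−(-2))=1
  k=0: (−1)^0·120.0000/(120)·0.3504^6·0.9366^0 = +0.001851
  k=1: (−1)^1·120.0000/(24)·0.3504^4·0.9366^2 = -0.066119
d^3_{-2,-2}(2.4256) = +0.001851 -0.066119 = -0.064268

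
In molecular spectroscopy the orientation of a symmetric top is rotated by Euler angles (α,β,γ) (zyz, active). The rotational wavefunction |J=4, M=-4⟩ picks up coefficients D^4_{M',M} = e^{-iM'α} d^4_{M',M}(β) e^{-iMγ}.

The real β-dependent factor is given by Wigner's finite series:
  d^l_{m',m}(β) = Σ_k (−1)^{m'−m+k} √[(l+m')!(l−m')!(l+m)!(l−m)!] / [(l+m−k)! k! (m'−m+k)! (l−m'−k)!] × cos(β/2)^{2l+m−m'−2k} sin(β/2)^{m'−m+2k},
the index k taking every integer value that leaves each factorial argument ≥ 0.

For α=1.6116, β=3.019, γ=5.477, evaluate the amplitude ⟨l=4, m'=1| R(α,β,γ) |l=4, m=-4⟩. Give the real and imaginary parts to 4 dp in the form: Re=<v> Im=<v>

Re=-0.0002 Im=-0.0017

D^4_{1,-4}(1.6116,3.019,5.477) = e^{-i·1·1.6116}·d^4_{1,-4}(3.019)·e^{-i·-4·5.477}. Compute d first:
c=cos(3.019/2)=0.061258, s=sin(3.019/2)=0.998122; N=√[120·6·1·40320]=5387.986637
k∈{0} keeps every argument non-negative
  k=0: (−1)^5·5387.9866/(720)·0.0613^3·0.9981^5 = -0.001704
d^4_{1,-4}(3.019) = -0.001704
Attach z-rotation phases: D = e^{-i(1)(1.6116)}·(-0.001704)·e^{-i(-4)(5.477)} = -0.000211-0.001691i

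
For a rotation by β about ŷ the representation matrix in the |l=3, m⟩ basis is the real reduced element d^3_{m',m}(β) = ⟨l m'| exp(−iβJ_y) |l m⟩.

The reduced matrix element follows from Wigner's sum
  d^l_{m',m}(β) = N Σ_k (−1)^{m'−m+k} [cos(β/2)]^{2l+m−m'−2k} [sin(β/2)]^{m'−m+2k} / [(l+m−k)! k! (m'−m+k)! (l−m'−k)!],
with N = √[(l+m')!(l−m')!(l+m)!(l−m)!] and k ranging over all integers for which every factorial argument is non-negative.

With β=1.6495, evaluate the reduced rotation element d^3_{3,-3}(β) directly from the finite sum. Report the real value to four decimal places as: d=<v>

d^3_{3,-3}(β=1.6495) via Wigner's sum:
Half-angle: c=0.678741, s=0.734378. N=√(720·1·1·720)=720.000000
k∈{0} keeps every argument non-negative
  k=0: (−1)^6·720.0000/(720)·0.6787^0·0.7344^6 = +0.156862
d^3_{3,-3}(1.6495) = +0.156862

d=0.1569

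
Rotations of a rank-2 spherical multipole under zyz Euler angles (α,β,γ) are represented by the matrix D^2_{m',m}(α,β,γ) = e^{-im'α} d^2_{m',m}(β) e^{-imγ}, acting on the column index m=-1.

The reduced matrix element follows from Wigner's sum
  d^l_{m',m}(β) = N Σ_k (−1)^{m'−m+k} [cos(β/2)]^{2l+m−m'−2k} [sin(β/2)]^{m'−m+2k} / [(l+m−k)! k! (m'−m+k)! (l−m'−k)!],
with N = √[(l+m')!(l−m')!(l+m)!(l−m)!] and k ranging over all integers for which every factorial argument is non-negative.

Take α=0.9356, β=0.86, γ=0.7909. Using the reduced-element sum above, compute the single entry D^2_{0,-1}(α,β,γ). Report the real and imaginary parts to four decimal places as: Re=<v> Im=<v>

Re=-0.4258 Im=-0.4306

First d^2_{0,-1}(β=0.86), then the phase factors e^{-i(0)α} and e^{-i(-1)γ}:
Half-angle: c=0.908966, s=0.416871. N=√(2·2·1·6)=4.898979
Admissible k: 0..1 (factorial args all ≥0)
  k=0: (−1)^1·4.8990/(2)·0.9090^3·0.4169^1 = -0.766866
  k=1: (−1)^2·4.8990/(2)·0.9090^1·0.4169^3 = +0.161297
d^2_{0,-1}(0.86) = -0.766866 +0.161297 = -0.605569
D = (+1.000000+0.000000i)·(-0.605569)·(+0.703206+0.710986i) = -0.425839-0.430551i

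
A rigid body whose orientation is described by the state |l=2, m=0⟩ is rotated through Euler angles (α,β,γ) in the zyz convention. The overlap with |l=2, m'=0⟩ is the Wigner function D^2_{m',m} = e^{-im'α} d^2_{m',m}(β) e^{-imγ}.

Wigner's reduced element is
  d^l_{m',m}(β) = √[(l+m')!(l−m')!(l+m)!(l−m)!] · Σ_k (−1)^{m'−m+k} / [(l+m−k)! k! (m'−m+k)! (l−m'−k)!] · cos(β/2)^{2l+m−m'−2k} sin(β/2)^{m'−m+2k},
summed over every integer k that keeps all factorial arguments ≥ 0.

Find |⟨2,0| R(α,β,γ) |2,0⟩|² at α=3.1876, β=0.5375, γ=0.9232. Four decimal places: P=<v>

D^2_{0,0}(3.1876,0.5375,0.9232) = e^{-i·0·3.1876}·d^2_{0,0}(0.5375)·e^{-i·0·0.9232}. Compute d first:
c=cos(0.5375/2)=0.964104, s=sin(0.5375/2)=0.265527; N=√[2·2·2·2]=4.000000
Admissible k: 0..2 (factorial args all ≥0)
  k=0: (−1)^0·4.0000/(4)·0.9641^4·0.2655^0 = +0.863962
  k=1: (−1)^1·4.0000/(1)·0.9641^2·0.2655^2 = -0.262134
  k=2: (−1)^2·4.0000/(4)·0.9641^0·0.2655^4 = +0.004971
d^2_{0,0}(0.5375) = +0.863962 -0.262134 +0.004971 = +0.606799
|D^2_{0,0}|² = |d^2_{0,0}(β)|² = (+0.606799)² = 0.368205 (the z-rotation phases have unit modulus)

P=0.3682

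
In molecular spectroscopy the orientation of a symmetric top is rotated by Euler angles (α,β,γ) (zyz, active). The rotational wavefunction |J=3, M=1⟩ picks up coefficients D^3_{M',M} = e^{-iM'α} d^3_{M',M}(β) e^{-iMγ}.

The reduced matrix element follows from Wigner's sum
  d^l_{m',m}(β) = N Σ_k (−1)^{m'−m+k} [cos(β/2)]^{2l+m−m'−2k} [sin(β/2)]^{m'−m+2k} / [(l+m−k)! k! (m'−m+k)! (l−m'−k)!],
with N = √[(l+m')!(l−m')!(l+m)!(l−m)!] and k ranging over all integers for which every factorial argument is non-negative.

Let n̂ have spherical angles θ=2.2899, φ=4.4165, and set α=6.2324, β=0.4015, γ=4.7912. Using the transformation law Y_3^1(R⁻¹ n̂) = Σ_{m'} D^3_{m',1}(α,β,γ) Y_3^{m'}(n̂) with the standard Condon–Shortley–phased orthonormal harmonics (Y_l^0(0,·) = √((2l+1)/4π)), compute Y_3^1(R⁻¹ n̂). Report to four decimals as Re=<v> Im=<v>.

Need the full column D^3_{m',1} for m'=−3..3 at α=6.2324, β=0.4015, γ=4.7912.
cos(β/2)=0.979917, sin(β/2)=0.199404
d^3_{-3,1}: single k=4 term ⇒ +0.005880;  D = +0.001347+0.005723i
d^3_{-2,1}: k∈[3..4] ⇒ +0.047185 -0.000977 = +0.046208;  D = +0.008290+0.045458i
d^3_{-1,1}: k∈[2..4] ⇒ +0.219977 -0.012145 +0.000063 = +0.207895;  D = +0.026867+0.206152i
d^3_{0,1}: k∈[1..3] ⇒ +0.624126 -0.077533 +0.001070 = +0.547664;  D = +0.043117+0.545964i
d^3_{1,1}: k∈[0..2] ⇒ +0.885394 -0.293303 +0.009109 = +0.601200;  D = +0.016847+0.600964i
d^3_{2,1}: k∈[0..1] ⇒ -0.569747 +0.047185 = -0.522562;  D = +0.011892-0.522426i
d^3_{3,1}: single k=0 term ⇒ +0.141995;  D = -0.010434+0.141611i
Y_3^{m'}(θ=2.2899,φ=4.4165) and Σ D·Y over m':
  (+0.0013+0.0057i)·(+0.1378-0.1122i)  (+0.0083+0.0455i)·(+0.3163+0.2126i)  (+0.0269+0.2062i)·(-0.0829+0.2720i)  (+0.0431+0.5460i)·(+0.2042+0.0000i)  (+0.0168+0.6010i)·(+0.0829+0.2720i)  (+0.0119-0.5224i)·(+0.3163-0.2126i)  (-0.0104+0.1416i)·(-0.1378-0.1122i)
Y_3^1(R⁻¹ n̂) = -0.307769-0.013249i

Re=-0.3078 Im=-0.0132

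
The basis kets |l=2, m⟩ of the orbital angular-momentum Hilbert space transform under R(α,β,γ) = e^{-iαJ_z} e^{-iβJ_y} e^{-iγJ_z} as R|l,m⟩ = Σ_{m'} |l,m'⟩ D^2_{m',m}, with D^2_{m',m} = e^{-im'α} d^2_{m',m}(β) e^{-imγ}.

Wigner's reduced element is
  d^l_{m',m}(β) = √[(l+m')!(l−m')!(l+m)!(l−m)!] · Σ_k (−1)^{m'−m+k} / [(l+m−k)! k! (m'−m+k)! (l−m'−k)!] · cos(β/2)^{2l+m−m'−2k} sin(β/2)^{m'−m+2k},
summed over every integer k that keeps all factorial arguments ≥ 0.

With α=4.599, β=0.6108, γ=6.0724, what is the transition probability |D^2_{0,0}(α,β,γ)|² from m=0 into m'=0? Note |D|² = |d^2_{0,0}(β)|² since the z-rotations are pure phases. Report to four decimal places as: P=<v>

P=0.2567

First d^2_{0,0}(β=0.6108), then the phase factors e^{-i(0)α} and e^{-i(0)γ}:
c=cos(0.6108/2)=0.953727, s=sin(0.6108/2)=0.300675; N=√[2·2·2·2]=4.000000
k∈{0,1,2} keeps every argument non-negative
  k=0: (−1)^0·4.0000/(4)·0.9537^4·0.3007^0 = +0.827363
  k=1: (−1)^1·4.0000/(1)·0.9537^2·0.3007^2 = -0.328929
  k=2: (−1)^2·4.0000/(4)·0.9537^0·0.3007^4 = +0.008173
d^2_{0,0}(0.6108) = +0.827363 -0.328929 +0.008173 = +0.506607
|D^2_{0,0}|² = |d^2_{0,0}(β)|² = (+0.506607)² = 0.256651 (the z-rotation phases have unit modulus)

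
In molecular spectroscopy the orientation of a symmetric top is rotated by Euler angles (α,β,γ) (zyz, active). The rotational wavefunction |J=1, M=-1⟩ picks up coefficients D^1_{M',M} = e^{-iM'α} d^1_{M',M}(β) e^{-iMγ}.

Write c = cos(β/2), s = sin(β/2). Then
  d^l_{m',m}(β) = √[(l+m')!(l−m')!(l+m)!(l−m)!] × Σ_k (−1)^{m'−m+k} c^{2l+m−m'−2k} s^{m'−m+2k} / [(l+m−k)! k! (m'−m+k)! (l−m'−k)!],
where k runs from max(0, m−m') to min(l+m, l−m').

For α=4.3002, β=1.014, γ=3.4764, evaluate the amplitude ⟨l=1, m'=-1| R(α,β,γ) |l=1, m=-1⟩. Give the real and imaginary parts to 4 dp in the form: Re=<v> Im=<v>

Re=0.0591 Im=0.7619

Split into d^1_{-1,-1}(β=1.014) × two z-phases.
With c≡cos(β/2)=0.874205 and s≡sin(β/2)=0.485557, N=[1·2·1·2]^{1/2}=2.000000
k∈{0} keeps every argument non-negative
  k=0: (−1)^0·2.0000/(2)·0.8742^2·0.4856^0 = +0.764235
d^1_{-1,-1}(1.014) = +0.764235
Phases: e^{-i·(-1)·4.3002}=-0.400616-0.916246i, e^{-i·(-1)·3.4764}=-0.944474-0.328587i ⇒ D=+0.059079+0.761948i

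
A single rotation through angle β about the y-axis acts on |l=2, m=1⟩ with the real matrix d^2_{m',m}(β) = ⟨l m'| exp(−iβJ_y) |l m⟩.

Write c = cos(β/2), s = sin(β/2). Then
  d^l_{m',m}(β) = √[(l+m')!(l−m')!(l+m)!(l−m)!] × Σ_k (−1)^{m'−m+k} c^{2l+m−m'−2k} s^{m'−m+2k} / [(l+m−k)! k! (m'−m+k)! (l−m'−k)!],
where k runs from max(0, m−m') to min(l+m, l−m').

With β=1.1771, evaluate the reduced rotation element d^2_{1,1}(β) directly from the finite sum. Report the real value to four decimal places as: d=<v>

d^2_{1,1}(β=1.1771) via Wigner's sum:
With c≡cos(β/2)=0.831747 and s≡sin(β/2)=0.555156, N=[6·1·6·1]^{1/2}=6.000000
Admissible k: 0..1 (factorial args all ≥0)
  k=0: (−1)^0·6.0000/(6)·0.8317^4·0.5552^0 = +0.478590
  k=1: (−1)^1·6.0000/(2)·0.8317^2·0.5552^2 = -0.639636
d^2_{1,1}(1.1771) = +0.478590 -0.639636 = -0.161045

d=-0.1610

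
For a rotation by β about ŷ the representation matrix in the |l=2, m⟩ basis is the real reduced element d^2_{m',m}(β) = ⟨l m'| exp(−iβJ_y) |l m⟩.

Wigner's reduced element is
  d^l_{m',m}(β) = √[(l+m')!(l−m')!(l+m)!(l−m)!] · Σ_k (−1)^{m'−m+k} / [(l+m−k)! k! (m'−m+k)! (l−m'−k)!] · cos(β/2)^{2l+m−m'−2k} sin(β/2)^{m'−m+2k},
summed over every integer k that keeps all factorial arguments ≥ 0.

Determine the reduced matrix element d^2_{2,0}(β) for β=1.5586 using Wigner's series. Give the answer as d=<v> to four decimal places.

d=0.6123

d^2_{2,0}(β=1.5586) via Wigner's sum:
With c≡cos(β/2)=0.711406 and s≡sin(β/2)=0.702782, N=[24·1·2·2]^{1/2}=9.797959
The bounds max(0,m−m')=0 and min(l+m,l−m')=0 give 1 term
  k=0: (−1)^2·9.7980/(4)·0.7114^2·0.7028^2 = +0.612281
d^2_{2,0}(1.5586) = +0.612281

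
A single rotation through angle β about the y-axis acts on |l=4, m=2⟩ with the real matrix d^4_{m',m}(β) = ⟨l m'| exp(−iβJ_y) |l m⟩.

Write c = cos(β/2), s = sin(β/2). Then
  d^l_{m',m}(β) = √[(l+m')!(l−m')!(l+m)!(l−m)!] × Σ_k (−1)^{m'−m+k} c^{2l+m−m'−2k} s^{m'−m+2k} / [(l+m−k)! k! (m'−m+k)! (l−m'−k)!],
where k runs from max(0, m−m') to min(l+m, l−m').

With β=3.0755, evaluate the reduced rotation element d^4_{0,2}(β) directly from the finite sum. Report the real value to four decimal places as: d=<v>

d^4_{0,2}(β=3.0755) via Wigner's sum:
Half-angle: c=0.033040, s=0.999454. N=√(24·24·720·2)=910.735966
k∈{2,3,4} keeps every argument non-negative
  k=2: (−1)^0·910.7360/(96)·0.0330^6·0.9995^2 = +0.000000
  k=3: (−1)^1·910.7360/(36)·0.0330^4·0.9995^4 = -0.000030
  k=4: (−1)^2·910.7360/(96)·0.0330^2·0.9995^6 = +0.010323
d^4_{0,2}(3.0755) = +0.000000 -0.000030 +0.010323 = +0.010292

d=0.0103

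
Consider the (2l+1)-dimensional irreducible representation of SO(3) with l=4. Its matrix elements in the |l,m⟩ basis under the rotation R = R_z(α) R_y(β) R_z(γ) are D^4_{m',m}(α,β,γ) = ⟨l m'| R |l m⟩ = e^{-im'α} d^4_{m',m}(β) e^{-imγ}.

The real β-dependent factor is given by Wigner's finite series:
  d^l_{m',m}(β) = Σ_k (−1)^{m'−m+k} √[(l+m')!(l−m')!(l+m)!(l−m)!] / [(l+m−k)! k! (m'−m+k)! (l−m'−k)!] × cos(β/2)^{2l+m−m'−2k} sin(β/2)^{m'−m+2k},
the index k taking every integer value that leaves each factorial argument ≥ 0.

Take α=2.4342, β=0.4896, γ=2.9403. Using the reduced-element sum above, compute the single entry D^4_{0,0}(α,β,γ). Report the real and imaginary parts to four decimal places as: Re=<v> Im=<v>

First d^4_{0,0}(β=0.4896), then the phase factors e^{-i(0)α} and e^{-i(0)γ}:
With c≡cos(β/2)=0.970186 and s≡sin(β/2)=0.242362, N=[24·24·24·24]^{1/2}=576.000000
k: max(0,(0)−(0))=0 … min(4+(0),4−(0))=4
  k=0: (−1)^0·576.0000/(576)·0.9702^8·0.2424^0 = +0.784945
  k=1: (−1)^1·576.0000/(36)·0.9702^6·0.2424^2 = -0.783754
  k=2: (−1)^2·576.0000/(16)·0.9702^4·0.2424^4 = +0.110048
  k=3: (−1)^3·576.0000/(36)·0.9702^2·0.2424^6 = -0.003052
  k=4: (−1)^4·576.0000/(576)·0.9702^0·0.2424^8 = +0.000012
d^4_{0,0}(0.4896) = +0.784945 -0.783754 +0.110048 -0.003052 +0.000012 = +0.108199
D = (+1.000000+0.000000i)·(+0.108199)·(+1.000000+0.000000i) = +0.108199+0.000000i

Re=0.1082 Im=0.0000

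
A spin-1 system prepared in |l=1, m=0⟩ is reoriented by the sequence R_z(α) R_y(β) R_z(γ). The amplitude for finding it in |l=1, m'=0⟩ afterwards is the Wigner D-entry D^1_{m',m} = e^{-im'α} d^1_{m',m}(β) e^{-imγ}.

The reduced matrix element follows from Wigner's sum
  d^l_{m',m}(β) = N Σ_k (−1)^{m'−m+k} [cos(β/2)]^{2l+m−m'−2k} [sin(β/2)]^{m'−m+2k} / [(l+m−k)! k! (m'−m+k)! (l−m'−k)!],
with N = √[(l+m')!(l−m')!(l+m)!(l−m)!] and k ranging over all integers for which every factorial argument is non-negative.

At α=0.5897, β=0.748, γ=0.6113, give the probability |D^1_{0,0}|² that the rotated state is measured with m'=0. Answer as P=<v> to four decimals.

D^1_{0,0}(0.5897,0.748,0.6113) = e^{-i·0·0.5897}·d^1_{0,0}(0.748)·e^{-i·0·0.6113}. Compute d first:
With c≡cos(β/2)=0.930873 and s≡sin(β/2)=0.365342, N=[1·1·1·1]^{1/2}=1.000000
The bounds max(0,m−m')=0 and min(l+m,l−m')=1 give 2 terms
  k=0: (−1)^0·1.0000/(1)·0.9309^2·0.3653^0 = +0.866525
  k=1: (−1)^1·1.0000/(1)·0.9309^0·0.3653^2 = -0.133475
d^1_{0,0}(0.748) = +0.866525 -0.133475 = +0.733051
|D^1_{0,0}|² = |d^1_{0,0}(β)|² = (+0.733051)² = 0.537363 (the z-rotation phases have unit modulus)

P=0.5374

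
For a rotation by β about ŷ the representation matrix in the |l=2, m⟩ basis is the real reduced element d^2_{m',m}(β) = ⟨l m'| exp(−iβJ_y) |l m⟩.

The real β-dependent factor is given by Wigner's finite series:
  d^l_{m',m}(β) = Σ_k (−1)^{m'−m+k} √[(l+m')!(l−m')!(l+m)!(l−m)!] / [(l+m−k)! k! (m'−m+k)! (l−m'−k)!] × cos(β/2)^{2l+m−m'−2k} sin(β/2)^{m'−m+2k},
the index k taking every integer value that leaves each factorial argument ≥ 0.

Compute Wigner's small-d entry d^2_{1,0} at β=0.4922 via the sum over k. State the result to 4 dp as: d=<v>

d=-0.5101

d^2_{1,0}(β=0.4922) via Wigner's sum:
c=cos(0.4922/2)=0.969870, s=sin(0.4922/2)=0.243623; N=√[6·1·2·2]=4.898979
Admissible k: 0..1 (factorial args all ≥0)
  k=0: (−1)^1·4.8990/(2)·0.9699^3·0.2436^1 = -0.544421
  k=1: (−1)^2·4.8990/(2)·0.9699^1·0.2436^3 = +0.034352
d^2_{1,0}(0.4922) = -0.544421 +0.034352 = -0.510070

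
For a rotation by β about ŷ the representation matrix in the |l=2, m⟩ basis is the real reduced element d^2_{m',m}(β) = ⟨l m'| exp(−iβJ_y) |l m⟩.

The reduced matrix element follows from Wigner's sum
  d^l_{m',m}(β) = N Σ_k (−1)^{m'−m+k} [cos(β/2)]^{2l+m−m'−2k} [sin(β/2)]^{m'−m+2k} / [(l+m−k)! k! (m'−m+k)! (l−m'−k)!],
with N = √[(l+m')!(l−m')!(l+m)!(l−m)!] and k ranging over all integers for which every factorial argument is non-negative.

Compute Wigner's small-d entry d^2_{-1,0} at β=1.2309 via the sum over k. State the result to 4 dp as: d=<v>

d=0.3850

d^2_{-1,0}(β=1.2309) via Wigner's sum:
Half-angle: c=0.816514, s=0.577326. N=√(1·6·2·2)=4.898979
k∈{1,2} keeps every argument non-negative
  k=1: (−1)^0·4.8990/(2)·0.8165^3·0.5773^1 = +0.769817
  k=2: (−1)^1·4.8990/(2)·0.8165^1·0.5773^3 = -0.384860
d^2_{-1,0}(1.2309) = +0.769817 -0.384860 = +0.384957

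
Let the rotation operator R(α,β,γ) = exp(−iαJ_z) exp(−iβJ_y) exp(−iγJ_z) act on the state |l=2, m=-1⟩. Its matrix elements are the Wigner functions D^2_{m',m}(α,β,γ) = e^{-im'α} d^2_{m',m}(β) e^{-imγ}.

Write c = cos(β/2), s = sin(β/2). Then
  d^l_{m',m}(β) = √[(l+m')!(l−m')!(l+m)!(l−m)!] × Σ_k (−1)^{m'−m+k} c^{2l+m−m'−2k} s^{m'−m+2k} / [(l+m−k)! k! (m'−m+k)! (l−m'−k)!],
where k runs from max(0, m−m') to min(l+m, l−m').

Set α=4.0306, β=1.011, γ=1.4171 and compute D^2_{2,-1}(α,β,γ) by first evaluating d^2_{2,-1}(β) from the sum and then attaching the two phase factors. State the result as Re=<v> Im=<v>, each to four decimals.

Re=-0.1859 Im=0.0702

First d^2_{2,-1}(β=1.011), then the phase factors e^{-i(2)α} and e^{-i(-1)γ}:
With c≡cos(β/2)=0.874932 and s≡sin(β/2)=0.484245, N=[24·1·1·6]^{1/2}=12.000000
The bounds max(0,m−m')=0 and min(l+m,l−m')=0 give 1 term
  k=0: (−1)^3·12.0000/(6)·0.8749^1·0.4842^3 = -0.198701
d^2_{2,-1}(1.011) = -0.198701
D = (-0.205739-0.978607i)·(-0.198701)·(+0.153092+0.988212i) = -0.185899+0.070167i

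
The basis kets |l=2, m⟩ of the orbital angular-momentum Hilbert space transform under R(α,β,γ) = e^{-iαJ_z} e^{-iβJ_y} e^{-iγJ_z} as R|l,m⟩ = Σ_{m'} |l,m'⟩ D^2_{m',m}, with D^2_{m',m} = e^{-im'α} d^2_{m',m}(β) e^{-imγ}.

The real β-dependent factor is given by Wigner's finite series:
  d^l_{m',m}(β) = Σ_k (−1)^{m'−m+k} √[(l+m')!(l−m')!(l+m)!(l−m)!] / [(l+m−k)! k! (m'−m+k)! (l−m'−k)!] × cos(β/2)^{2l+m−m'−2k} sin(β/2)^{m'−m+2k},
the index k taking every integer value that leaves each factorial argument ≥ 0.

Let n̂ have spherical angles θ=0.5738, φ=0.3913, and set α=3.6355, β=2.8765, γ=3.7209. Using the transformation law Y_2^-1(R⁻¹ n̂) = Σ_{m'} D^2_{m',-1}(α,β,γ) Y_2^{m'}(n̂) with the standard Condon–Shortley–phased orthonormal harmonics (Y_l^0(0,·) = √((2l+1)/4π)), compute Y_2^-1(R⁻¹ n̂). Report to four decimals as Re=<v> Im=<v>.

Need the full column D^2_{m',-1} for m'=−2..2 at α=3.6355, β=2.8765, γ=3.7209.
cos(β/2)=0.132159, sin(β/2)=0.991229
d^2_{-2,-1}: single k=1 term ⇒ +0.004576;  D = -0.000017-0.004576i
d^2_{-1,-1}: k∈[0..1] ⇒ +0.000305 -0.051482 = -0.051177;  D = -0.024427-0.044972i
d^2_{0,-1}: k∈[0..1] ⇒ -0.005604 +0.315277 = +0.309673;  D = -0.259147-0.169529i
d^2_{1,-1}: k∈[0..1] ⇒ +0.051482 -0.965373 = -0.913891;  D = -0.910560-0.077951i
d^2_{2,-1}: single k=0 term ⇒ -0.257423;  D = +0.236241-0.102259i
Y_2^{m'}(θ=0.5738,φ=0.3913) and Σ D·Y over m':
  (-0.0000-0.0046i)·(+0.0807-0.0803i)  (-0.0244-0.0450i)·(+0.3256-0.1343i)  (-0.2591-0.1695i)·(+0.3520+0.0000i)  (-0.9106-0.0780i)·(-0.3256-0.1343i)  (+0.2362-0.1023i)·(+0.0807+0.0803i)
Y_2^-1(R⁻¹ n̂) = +0.207682+0.086997i

Re=0.2077 Im=0.0870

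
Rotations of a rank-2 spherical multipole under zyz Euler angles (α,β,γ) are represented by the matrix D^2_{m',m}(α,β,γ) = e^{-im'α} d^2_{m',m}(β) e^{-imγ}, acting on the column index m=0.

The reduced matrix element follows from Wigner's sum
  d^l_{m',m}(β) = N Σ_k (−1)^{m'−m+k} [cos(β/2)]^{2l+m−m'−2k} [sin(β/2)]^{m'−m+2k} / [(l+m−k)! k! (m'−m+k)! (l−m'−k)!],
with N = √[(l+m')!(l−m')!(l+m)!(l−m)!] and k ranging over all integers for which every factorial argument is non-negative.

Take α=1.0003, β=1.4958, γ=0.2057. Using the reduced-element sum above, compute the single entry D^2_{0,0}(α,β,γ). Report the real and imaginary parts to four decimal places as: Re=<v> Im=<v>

First d^2_{0,0}(β=1.4958), then the phase factors e^{-i(0)α} and e^{-i(0)γ}:
Half-angle: c=0.733119, s=0.680101. N=√(2·2·2·2)=4.000000
k: max(0,(0)−(0))=0 … min(2+(0),2−(0))=2
  k=0: (−1)^0·4.0000/(4)·0.7331^4·0.6801^0 = +0.288867
  k=1: (−1)^1·4.0000/(1)·0.7331^2·0.6801^2 = -0.994386
  k=2: (−1)^2·4.0000/(4)·0.7331^0·0.6801^4 = +0.213940
d^2_{0,0}(1.4958) = +0.288867 -0.994386 +0.213940 = -0.491579
D = (+1.000000+0.000000i)·(-0.491579)·(+1.000000+0.000000i) = -0.491579+0.000000i

Re=-0.4916 Im=0.0000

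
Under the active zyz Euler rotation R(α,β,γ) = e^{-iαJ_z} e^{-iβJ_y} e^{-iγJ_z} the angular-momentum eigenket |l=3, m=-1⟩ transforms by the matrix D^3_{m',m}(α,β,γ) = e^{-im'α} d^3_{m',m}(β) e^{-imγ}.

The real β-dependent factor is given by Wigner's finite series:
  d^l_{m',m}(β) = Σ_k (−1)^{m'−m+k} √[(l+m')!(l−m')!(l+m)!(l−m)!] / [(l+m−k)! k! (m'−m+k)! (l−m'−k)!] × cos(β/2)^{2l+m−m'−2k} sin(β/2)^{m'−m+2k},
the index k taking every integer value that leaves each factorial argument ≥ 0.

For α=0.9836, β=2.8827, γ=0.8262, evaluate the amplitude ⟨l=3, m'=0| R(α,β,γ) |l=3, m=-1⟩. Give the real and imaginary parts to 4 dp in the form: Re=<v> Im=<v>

Re=-0.2759 Im=-0.2994

First d^3_{0,-1}(β=2.8827), then the phase factors e^{-i(0)α} and e^{-i(-1)γ}:
With c≡cos(β/2)=0.129085 and s≡sin(β/2)=0.991634, N=[6·6·2·24]^{1/2}=41.569219
The bounds max(0,m−m')=0 and min(l+m,l−m')=2 give 3 terms
  k=0: (−1)^1·41.5692/(12)·0.1291^5·0.9916^1 = -0.000123
  k=1: (−1)^2·41.5692/(4)·0.1291^3·0.9916^3 = +0.021797
  k=2: (−1)^3·41.5692/(12)·0.1291^1·0.9916^5 = -0.428768
d^3_{0,-1}(2.8827) = -0.000123 +0.021797 -0.428768 = -0.407095
Phases: e^{-i·(0)·0.9836}=+1.000000+0.000000i, e^{-i·(-1)·0.8262}=+0.677675+0.735362i ⇒ D=-0.275878-0.299362i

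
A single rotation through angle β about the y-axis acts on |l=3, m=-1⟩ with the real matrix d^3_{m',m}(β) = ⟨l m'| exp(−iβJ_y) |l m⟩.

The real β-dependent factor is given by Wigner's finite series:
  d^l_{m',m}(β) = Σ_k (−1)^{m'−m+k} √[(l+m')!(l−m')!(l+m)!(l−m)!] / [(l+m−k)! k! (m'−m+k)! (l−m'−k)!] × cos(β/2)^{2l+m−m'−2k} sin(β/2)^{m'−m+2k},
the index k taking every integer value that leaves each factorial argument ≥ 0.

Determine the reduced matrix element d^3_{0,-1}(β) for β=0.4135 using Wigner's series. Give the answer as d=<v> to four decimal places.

d^3_{0,-1}(β=0.4135) via Wigner's sum:
With c≡cos(β/2)=0.978703 and s≡sin(β/2)=0.205280, N=[6·6·2·24]^{1/2}=41.569219
Admissible k: 0..2 (factorial args all ≥0)
  k=0: (−1)^1·41.5692/(12)·0.9787^5·0.2053^1 = -0.638547
  k=1: (−1)^2·41.5692/(4)·0.9787^3·0.2053^3 = +0.084276
  k=2: (−1)^3·41.5692/(12)·0.9787^1·0.2053^5 = -0.001236
d^3_{0,-1}(0.4135) = -0.638547 +0.084276 -0.001236 = -0.555506

d=-0.5555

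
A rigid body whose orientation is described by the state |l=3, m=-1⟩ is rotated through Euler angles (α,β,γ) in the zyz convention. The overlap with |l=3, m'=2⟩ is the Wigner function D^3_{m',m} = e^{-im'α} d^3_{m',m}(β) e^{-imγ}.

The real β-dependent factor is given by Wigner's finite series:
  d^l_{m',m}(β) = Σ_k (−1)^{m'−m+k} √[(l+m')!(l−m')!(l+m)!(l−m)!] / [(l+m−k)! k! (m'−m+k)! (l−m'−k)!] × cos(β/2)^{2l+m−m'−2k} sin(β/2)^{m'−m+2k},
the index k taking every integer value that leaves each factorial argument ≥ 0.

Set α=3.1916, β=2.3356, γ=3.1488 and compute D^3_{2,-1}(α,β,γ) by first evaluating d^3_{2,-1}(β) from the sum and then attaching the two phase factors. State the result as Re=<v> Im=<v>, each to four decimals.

Re=-0.5177 Im=0.0482

First d^3_{2,-1}(β=2.3356), then the phase factors e^{-i(2)α} and e^{-i(-1)γ}:
With c≡cos(β/2)=0.392176 and s≡sin(β/2)=0.919890, N=[120·1·2·24]^{1/2}=75.894664
k: max(0,(-1)−(2))=0 … min(3+(-1),3−(2))=1
  k=0: (−1)^3·75.8947/(12)·0.3922^3·0.9199^3 = -0.296949
  k=1: (−1)^4·75.8947/(24)·0.3922^1·0.9199^5 = +0.816885
d^3_{2,-1}(2.3356) = -0.296949 +0.816885 = +0.519936
D = (+0.995003-0.099848i)·(+0.519936)·(-0.999974-0.007207i) = -0.517698+0.048185i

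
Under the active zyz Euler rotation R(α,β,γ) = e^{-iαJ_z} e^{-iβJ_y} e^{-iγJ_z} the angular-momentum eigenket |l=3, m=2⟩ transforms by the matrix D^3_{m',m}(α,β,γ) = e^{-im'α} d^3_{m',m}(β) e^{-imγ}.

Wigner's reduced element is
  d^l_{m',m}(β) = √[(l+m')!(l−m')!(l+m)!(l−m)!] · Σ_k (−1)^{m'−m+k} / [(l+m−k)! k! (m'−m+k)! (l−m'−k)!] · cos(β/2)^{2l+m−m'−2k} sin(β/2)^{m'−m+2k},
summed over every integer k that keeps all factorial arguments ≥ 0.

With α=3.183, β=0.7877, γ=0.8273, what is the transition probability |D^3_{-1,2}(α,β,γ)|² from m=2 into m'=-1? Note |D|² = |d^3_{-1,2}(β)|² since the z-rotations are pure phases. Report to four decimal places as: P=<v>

P=0.0661

D^3_{-1,2}(3.183,0.7877,0.8273) = e^{-i·-1·3.183}·d^3_{-1,2}(0.7877)·e^{-i·2·0.8273}. Compute d first:
c=cos(0.7877/2)=0.923438, s=sin(0.7877/2)=0.383746; N=√[2·24·120·1]=75.894664
k∈{3,4} keeps every argument non-negative
  k=3: (−1)^0·75.8947/(12)·0.9234^3·0.3837^3 = +0.281441
  k=4: (−1)^1·75.8947/(24)·0.9234^1·0.3837^5 = -0.024301
d^3_{-1,2}(0.7877) = +0.281441 -0.024301 = +0.257140
|D^3_{-1,2}|² = |d^3_{-1,2}(β)|² = (+0.257140)² = 0.066121 (the z-rotation phases have unit modulus)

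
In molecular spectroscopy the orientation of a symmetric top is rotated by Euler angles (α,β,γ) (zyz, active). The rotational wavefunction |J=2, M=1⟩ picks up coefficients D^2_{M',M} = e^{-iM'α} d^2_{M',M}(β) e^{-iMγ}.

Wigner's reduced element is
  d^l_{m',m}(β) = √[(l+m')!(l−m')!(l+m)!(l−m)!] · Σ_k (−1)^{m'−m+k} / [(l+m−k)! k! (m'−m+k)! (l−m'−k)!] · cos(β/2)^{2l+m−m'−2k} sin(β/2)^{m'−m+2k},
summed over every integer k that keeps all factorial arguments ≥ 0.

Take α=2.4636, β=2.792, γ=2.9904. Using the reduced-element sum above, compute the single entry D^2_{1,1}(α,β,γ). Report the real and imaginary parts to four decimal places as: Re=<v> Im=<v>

Re=-0.0588 Im=-0.0642

Split into d^2_{1,1}(β=2.792) × two z-phases.
Half-angle: c=0.173908, s=0.984762. N=√(6·1·6·1)=6.000000
k: max(0,(1)−(1))=0 … min(2+(1),2−(1))=1
  k=0: (−1)^0·6.0000/(6)·0.1739^4·0.9848^0 = +0.000915
  k=1: (−1)^1·6.0000/(2)·0.1739^2·0.9848^2 = -0.087987
d^2_{1,1}(2.792) = +0.000915 -0.087987 = -0.087073
Phases: e^{-i·(1)·2.4636}=-0.778833-0.627231i, e^{-i·(1)·2.9904}=-0.988592-0.150617i ⇒ D=-0.058816-0.064206i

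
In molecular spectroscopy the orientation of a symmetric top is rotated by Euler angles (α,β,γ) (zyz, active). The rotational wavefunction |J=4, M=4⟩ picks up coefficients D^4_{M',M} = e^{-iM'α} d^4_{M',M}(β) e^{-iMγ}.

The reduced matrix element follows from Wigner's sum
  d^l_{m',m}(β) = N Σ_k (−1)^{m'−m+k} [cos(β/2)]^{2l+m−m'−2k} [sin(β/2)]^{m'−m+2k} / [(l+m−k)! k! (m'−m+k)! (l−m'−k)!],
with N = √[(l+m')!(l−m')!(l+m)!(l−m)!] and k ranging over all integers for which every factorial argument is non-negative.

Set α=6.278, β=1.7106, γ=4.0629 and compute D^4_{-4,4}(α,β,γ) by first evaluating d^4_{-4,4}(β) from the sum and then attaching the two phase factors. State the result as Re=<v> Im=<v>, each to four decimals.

First d^4_{-4,4}(β=1.7106), then the phase factors e^{-i(-4)α} and e^{-i(4)γ}:
Half-angle: c=0.655992, s=0.754768. N=√(1·40320·40320·1)=40320.000000
Admissible k: 8..8 (factorial args all ≥0)
  k=8: (−1)^0·40320.0000/(40320)·0.6560^0·0.7548^8 = +0.105319
d^4_{-4,4}(1.7106) = +0.105319
Phases: e^{-i·(-4)·6.278}=+0.999785-0.020740i, e^{-i·(4)·4.0629}=-0.855833+0.517252i ⇒ D=-0.088986+0.056334i

Re=-0.0890 Im=0.0563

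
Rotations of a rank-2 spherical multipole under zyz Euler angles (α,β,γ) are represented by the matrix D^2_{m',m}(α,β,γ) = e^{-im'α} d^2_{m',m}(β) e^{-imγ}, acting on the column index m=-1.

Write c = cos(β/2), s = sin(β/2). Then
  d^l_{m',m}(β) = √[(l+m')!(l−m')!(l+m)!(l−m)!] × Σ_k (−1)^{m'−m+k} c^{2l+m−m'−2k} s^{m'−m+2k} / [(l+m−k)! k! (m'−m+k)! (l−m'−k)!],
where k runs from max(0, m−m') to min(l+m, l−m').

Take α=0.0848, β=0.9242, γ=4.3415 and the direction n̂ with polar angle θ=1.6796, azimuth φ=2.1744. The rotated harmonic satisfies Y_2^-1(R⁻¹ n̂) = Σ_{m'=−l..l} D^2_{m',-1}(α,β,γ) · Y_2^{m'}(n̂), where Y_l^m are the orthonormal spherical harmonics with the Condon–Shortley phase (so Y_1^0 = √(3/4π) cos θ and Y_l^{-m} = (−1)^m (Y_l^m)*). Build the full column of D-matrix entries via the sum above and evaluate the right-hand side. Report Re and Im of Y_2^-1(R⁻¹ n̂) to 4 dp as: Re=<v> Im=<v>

Re=0.2582 Im=-0.1804

Need the full column D^2_{m',-1} for m'=−2..2 at α=0.0848, β=0.9242, γ=4.3415.
cos(β/2)=0.895118, sin(β/2)=0.445829
d^2_{-2,-1}: single k=1 term ⇒ +0.639498;  D = -0.127856-0.626587i
d^2_{-1,-1}: k∈[0..1] ⇒ +0.641980 -0.477769 = +0.164211;  D = -0.046341-0.157536i
d^2_{0,-1}: k∈[0..1] ⇒ -0.783222 +0.194294 = -0.588928;  D = +0.213453+0.548884i
d^2_{1,-1}: k∈[0..1] ⇒ +0.477769 -0.039507 = +0.438263;  D = -0.192871-0.393541i
d^2_{2,-1}: single k=0 term ⇒ -0.158641;  D = +0.081629+0.136028i
Y_2^{m'}(θ=1.6796,φ=2.1744) and Σ D·Y over m':
  (-0.1279-0.6266i)·(-0.1358+0.3568i)  (-0.0463-0.1575i)·(+0.0473+0.0687i)  (+0.2135+0.5489i)·(-0.3042+0.0000i)  (-0.1929-0.3935i)·(-0.0473+0.0687i)  (+0.0816+0.1360i)·(-0.1358-0.3568i)
Y_2^-1(R⁻¹ n̂) = +0.258182-0.180385i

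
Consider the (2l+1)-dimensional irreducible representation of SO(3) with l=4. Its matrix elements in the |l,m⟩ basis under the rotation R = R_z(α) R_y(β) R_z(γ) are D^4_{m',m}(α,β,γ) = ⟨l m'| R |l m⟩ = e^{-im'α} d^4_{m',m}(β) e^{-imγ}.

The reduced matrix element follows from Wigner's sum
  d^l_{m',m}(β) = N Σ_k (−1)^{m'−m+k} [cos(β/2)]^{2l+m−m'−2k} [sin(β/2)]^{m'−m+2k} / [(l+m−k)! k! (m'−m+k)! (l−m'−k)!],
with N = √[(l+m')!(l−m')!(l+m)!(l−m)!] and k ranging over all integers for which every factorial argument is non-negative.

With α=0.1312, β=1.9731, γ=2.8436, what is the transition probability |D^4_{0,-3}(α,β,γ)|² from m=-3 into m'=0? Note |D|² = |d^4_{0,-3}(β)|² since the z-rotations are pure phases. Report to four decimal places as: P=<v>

D^4_{0,-3}(0.1312,1.9731,2.8436) = e^{-i·0·0.1312}·d^4_{0,-3}(1.9731)·e^{-i·-3·2.8436}. Compute d first:
With c≡cos(β/2)=0.551571 and s≡sin(β/2)=0.834128, N=[24·24·1·5040]^{1/2}=1703.830978
The bounds max(0,m−m')=0 and min(l+m,l−m')=1 give 2 terms
  k=0: (−1)^3·1703.8310/(144)·0.5516^5·0.8341^3 = -0.350565
  k=1: (−1)^4·1703.8310/(144)·0.5516^3·0.8341^5 = +0.801736
d^4_{0,-3}(1.9731) = -0.350565 +0.801736 = +0.451171
|D^4_{0,-3}|² = |d^4_{0,-3}(β)|² = (+0.451171)² = 0.203555 (the z-rotation phases have unit modulus)

P=0.2036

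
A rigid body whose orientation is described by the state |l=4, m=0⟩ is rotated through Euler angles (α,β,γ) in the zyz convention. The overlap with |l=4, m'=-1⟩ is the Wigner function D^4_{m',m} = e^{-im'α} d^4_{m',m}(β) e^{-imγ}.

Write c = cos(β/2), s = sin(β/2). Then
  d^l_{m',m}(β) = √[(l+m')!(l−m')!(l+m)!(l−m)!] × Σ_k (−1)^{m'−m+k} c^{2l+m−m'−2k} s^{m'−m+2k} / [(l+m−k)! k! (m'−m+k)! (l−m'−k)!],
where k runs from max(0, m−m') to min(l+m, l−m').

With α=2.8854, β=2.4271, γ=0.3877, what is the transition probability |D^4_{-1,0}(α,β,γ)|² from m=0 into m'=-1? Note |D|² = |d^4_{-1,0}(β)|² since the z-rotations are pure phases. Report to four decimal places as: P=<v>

First d^4_{-1,0}(β=2.4271), then the phase factors e^{-i(-1)α} and e^{-i(0)γ}:
With c≡cos(β/2)=0.349696 and s≡sin(β/2)=0.936863, N=[6·120·24·24]^{1/2}=643.987578
The bounds max(0,m−m')=1 and min(l+m,l−m')=4 give 4 terms
  k=1: (−1)^0·643.9876/(144)·0.3497^7·0.9369^1 = +0.002679
  k=2: (−1)^1·643.9876/(24)·0.3497^5·0.9369^3 = -0.115384
  k=3: (−1)^2·643.9876/(24)·0.3497^3·0.9369^5 = +0.828168
  k=4: (−1)^3·643.9876/(144)·0.3497^1·0.9369^7 = -0.990693
d^4_{-1,0}(2.4271) = +0.002679 -0.115384 +0.828168 -0.990693 = -0.275230
|D^4_{-1,0}|² = |d^4_{-1,0}(β)|² = (-0.275230)² = 0.075751 (the z-rotation phases have unit modulus)

P=0.0758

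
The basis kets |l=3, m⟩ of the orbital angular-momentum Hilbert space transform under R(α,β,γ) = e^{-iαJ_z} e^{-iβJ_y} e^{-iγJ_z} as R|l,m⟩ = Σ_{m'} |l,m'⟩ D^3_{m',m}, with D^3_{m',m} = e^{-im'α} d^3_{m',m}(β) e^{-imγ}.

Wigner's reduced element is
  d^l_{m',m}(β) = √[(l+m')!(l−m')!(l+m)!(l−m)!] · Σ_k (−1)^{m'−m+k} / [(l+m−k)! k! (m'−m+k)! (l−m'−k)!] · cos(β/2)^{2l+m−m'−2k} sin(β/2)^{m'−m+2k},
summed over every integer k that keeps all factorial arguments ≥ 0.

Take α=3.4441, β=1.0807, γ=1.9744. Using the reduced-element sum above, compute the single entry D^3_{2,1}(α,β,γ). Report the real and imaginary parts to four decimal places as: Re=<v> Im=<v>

Re=0.1789 Im=0.1127

Split into d^3_{2,1}(β=1.0807) × two z-phases.
c=cos(1.0807/2)=0.857529, s=sin(1.0807/2)=0.514436; N=√[120·1·24·2]=75.894664
Admissible k: 0..1 (factorial args all ≥0)
  k=0: (−1)^1·75.8947/(24)·0.8575^5·0.5144^1 = -0.754353
  k=1: (−1)^2·75.8947/(12)·0.8575^3·0.5144^3 = +0.542963
d^3_{2,1}(1.0807) = -0.754353 +0.542963 = -0.211390
D = (+0.822494-0.568774i)·(-0.211390)·(-0.392735-0.919652i) = +0.178856+0.112677i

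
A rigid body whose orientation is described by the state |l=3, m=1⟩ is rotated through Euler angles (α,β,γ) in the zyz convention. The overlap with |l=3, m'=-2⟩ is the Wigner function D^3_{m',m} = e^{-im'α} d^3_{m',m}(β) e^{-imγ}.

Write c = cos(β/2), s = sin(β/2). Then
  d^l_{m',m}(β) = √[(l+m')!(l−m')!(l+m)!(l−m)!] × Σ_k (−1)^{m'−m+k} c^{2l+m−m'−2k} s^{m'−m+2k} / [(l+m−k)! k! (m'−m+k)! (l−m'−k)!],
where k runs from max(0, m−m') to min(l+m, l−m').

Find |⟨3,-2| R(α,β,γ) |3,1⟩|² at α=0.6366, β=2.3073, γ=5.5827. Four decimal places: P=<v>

Split into d^3_{-2,1}(β=2.3073) × two z-phases.
c=cos(2.3073/2)=0.405153, s=sin(2.3073/2)=0.914249; N=√[1·120·24·2]=75.894664
k∈{3,4} keeps every argument non-negative
  k=3: (−1)^0·75.8947/(12)·0.4052^3·0.9142^3 = +0.321426
  k=4: (−1)^1·75.8947/(24)·0.4052^1·0.9142^5 = -0.818354
d^3_{-2,1}(2.3073) = +0.321426 -0.818354 = -0.496928
|D^3_{-2,1}|² = |d^3_{-2,1}(β)|² = (-0.496928)² = 0.246938 (the z-rotation phases have unit modulus)

P=0.2469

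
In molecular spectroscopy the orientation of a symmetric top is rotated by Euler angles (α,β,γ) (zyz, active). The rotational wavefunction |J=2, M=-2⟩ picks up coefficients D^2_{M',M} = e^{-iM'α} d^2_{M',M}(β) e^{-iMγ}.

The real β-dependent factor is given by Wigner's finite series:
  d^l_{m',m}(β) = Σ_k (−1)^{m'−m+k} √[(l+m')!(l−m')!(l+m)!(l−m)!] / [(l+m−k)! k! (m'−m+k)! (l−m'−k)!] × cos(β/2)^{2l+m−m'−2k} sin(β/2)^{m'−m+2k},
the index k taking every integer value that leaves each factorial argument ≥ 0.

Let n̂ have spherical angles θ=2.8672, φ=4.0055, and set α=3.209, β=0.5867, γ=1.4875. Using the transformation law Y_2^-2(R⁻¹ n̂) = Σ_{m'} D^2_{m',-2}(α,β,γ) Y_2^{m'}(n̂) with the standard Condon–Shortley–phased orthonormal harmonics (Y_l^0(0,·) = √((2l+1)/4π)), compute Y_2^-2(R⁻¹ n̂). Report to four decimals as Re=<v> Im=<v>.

Need the full column D^2_{m',-2} for m'=−2..2 at α=3.209, β=0.5867, γ=1.4875.
cos(β/2)=0.957281, sin(β/2)=0.289161
d^2_{-2,-2}: single k=0 term ⇒ +0.839763;  D = -0.839339+0.026681i
d^2_{-1,-2}: single k=0 term ⇒ -0.507326;  D = -0.504832+0.050237i
d^2_{0,-2}: single k=0 term ⇒ +0.187686;  D = -0.185088+0.031123i
d^2_{1,-2}: single k=0 term ⇒ -0.046290;  D = -0.045028+0.010733i
d^2_{2,-2}: single k=0 term ⇒ +0.006991;  D = -0.006676+0.002075i
Y_2^{m'}(θ=2.8672,φ=4.0055) and Σ D·Y over m':
  (-0.8393+0.0267i)·(-0.0044-0.0280i)  (-0.5048+0.0502i)·(+0.1309-0.1532i)  (-0.1851+0.0311i)·(+0.5613+0.0000i)  (-0.0450+0.0107i)·(-0.1309-0.1532i)  (-0.0067+0.0021i)·(-0.0044+0.0280i)
Y_2^-2(R⁻¹ n̂) = -0.150284+0.130085i

Re=-0.1503 Im=0.1301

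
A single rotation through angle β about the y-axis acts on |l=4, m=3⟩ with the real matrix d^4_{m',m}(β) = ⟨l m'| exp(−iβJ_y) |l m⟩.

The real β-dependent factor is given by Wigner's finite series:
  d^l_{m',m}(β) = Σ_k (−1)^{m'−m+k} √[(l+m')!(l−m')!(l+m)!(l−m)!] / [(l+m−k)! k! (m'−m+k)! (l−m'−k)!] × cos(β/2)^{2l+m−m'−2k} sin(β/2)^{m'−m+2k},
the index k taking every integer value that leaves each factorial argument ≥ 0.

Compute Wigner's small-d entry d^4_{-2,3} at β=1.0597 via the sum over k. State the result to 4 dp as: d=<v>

d^4_{-2,3}(β=1.0597) via Wigner's sum:
With c≡cos(β/2)=0.862883 and s≡sin(β/2)=0.505404, N=[2·720·5040·1]^{1/2}=2693.993318
The bounds max(0,m−m')=5 and min(l+m,l−m')=6 give 2 terms
  k=5: (−1)^0·2693.9933/(240)·0.8629^3·0.5054^5 = +0.237812
  k=6: (−1)^1·2693.9933/(720)·0.8629^1·0.5054^7 = -0.027195
d^4_{-2,3}(1.0597) = +0.237812 -0.027195 = +0.210617

d=0.2106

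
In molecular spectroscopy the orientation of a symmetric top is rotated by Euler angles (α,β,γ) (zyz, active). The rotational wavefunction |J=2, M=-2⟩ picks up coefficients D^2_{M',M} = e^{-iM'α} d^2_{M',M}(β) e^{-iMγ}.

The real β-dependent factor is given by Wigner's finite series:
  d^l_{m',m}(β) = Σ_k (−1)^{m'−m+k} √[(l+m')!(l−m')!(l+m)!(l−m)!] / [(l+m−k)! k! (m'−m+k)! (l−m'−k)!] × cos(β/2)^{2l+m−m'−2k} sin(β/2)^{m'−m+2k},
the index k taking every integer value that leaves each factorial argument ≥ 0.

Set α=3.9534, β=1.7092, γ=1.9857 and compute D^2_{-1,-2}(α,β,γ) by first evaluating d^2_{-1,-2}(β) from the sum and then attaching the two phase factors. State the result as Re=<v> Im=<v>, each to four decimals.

D^2_{-1,-2}(3.9534,1.7092,1.9857) = e^{-i·-1·3.9534}·d^2_{-1,-2}(1.7092)·e^{-i·-2·1.9857}. Compute d first:
c=cos(1.7092/2)=0.656520, s=sin(1.7092/2)=0.754308; N=√[1·6·1·24]=12.000000
Admissible k: 0..0 (factorial args all ≥0)
  k=0: (−1)^1·12.0000/(6)·0.6565^3·0.7543^1 = -0.426897
d^2_{-1,-2}(1.7092) = -0.426897
Attach z-rotation phases: D = e^{-i(-1)(3.9534)}·(-0.426897)·e^{-i(-2)(1.9857)} = +0.030207-0.425827i

Re=0.0302 Im=-0.4258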